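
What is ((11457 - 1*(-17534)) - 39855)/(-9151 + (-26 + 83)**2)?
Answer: 5432/2951 ≈ 1.8407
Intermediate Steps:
((11457 - 1*(-17534)) - 39855)/(-9151 + (-26 + 83)**2) = ((11457 + 17534) - 39855)/(-9151 + 57**2) = (28991 - 39855)/(-9151 + 3249) = -10864/(-5902) = -10864*(-1/5902) = 5432/2951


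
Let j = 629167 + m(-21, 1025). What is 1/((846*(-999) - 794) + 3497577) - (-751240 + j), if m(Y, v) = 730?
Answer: 321756617748/2651629 ≈ 1.2134e+5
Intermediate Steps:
j = 629897 (j = 629167 + 730 = 629897)
1/((846*(-999) - 794) + 3497577) - (-751240 + j) = 1/((846*(-999) - 794) + 3497577) - (-751240 + 629897) = 1/((-845154 - 794) + 3497577) - 1*(-121343) = 1/(-845948 + 3497577) + 121343 = 1/2651629 + 121343 = 321756617748/2651629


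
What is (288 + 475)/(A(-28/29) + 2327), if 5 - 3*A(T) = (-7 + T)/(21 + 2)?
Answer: 218109/665699 ≈ 0.32764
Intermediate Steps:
A(T) = 122/69 - T/69 (A(T) = 5/3 - (-7 + T)/(3*(21 + 2)) = 5/3 - (-7 + T)/(3*23) = 5/3 - (-7/23 + T/23)/3 = 5/3 + (7/69 - T/69) = 122/69 - T/69)
(288 + 475)/(A(-28/29) + 2327) = (288 + 475)/((122/69 - (-28)/(69*29)) + 2327) = 763/((122/69 - (-28)/(69*29)) + 2327) = 763/((122/69 - 1/69*(-28/29)) + 2327) = 763/((122/69 + 28/2001) + 2327) = 763/(3566/2001 + 2327) = 763/(4659893/2001) = 763*(2001/4659893) = 218109/665699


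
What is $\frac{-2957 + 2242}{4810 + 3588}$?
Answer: $- \frac{55}{646} \approx -0.085139$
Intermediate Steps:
$\frac{-2957 + 2242}{4810 + 3588} = - \frac{715}{8398} = \left(-715\right) \frac{1}{8398} = - \frac{55}{646}$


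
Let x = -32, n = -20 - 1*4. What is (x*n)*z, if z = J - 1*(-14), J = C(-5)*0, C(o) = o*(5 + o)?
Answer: 10752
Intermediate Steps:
n = -24 (n = -20 - 4 = -24)
J = 0 (J = -5*(5 - 5)*0 = -5*0*0 = 0*0 = 0)
z = 14 (z = 0 - 1*(-14) = 0 + 14 = 14)
(x*n)*z = -32*(-24)*14 = 768*14 = 10752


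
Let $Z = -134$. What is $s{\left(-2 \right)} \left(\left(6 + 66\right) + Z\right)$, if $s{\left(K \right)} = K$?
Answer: $124$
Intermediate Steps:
$s{\left(-2 \right)} \left(\left(6 + 66\right) + Z\right) = - 2 \left(\left(6 + 66\right) - 134\right) = - 2 \left(72 - 134\right) = \left(-2\right) \left(-62\right) = 124$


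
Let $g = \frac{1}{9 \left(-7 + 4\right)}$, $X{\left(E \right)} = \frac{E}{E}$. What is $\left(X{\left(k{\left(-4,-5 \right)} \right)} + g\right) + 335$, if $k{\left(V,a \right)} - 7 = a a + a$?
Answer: $\frac{9071}{27} \approx 335.96$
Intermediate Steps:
$k{\left(V,a \right)} = 7 + a + a^{2}$ ($k{\left(V,a \right)} = 7 + \left(a a + a\right) = 7 + \left(a^{2} + a\right) = 7 + \left(a + a^{2}\right) = 7 + a + a^{2}$)
$X{\left(E \right)} = 1$
$g = - \frac{1}{27}$ ($g = \frac{1}{9 \left(-3\right)} = \frac{1}{-27} = - \frac{1}{27} \approx -0.037037$)
$\left(X{\left(k{\left(-4,-5 \right)} \right)} + g\right) + 335 = \left(1 - \frac{1}{27}\right) + 335 = \frac{26}{27} + 335 = \frac{9071}{27}$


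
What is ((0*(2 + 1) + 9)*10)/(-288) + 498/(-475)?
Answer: -10343/7600 ≈ -1.3609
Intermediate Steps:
((0*(2 + 1) + 9)*10)/(-288) + 498/(-475) = ((0*3 + 9)*10)*(-1/288) + 498*(-1/475) = ((0 + 9)*10)*(-1/288) - 498/475 = (9*10)*(-1/288) - 498/475 = 90*(-1/288) - 498/475 = -5/16 - 498/475 = -10343/7600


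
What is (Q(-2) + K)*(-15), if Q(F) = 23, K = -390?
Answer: 5505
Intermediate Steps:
(Q(-2) + K)*(-15) = (23 - 390)*(-15) = -367*(-15) = 5505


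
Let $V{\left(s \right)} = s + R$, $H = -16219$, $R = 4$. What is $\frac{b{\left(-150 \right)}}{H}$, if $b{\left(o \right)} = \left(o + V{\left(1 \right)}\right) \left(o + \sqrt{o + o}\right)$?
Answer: $- \frac{21750}{16219} + \frac{1450 i \sqrt{3}}{16219} \approx -1.341 + 0.15485 i$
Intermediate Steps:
$V{\left(s \right)} = 4 + s$ ($V{\left(s \right)} = s + 4 = 4 + s$)
$b{\left(o \right)} = \left(5 + o\right) \left(o + \sqrt{2} \sqrt{o}\right)$ ($b{\left(o \right)} = \left(o + \left(4 + 1\right)\right) \left(o + \sqrt{o + o}\right) = \left(o + 5\right) \left(o + \sqrt{2 o}\right) = \left(5 + o\right) \left(o + \sqrt{2} \sqrt{o}\right)$)
$\frac{b{\left(-150 \right)}}{H} = \frac{\left(-150\right)^{2} + 5 \left(-150\right) + \sqrt{2} \left(-150\right)^{\frac{3}{2}} + 5 \sqrt{2} \sqrt{-150}}{-16219} = \left(22500 - 750 + \sqrt{2} \left(- 750 i \sqrt{6}\right) + 5 \sqrt{2} \cdot 5 i \sqrt{6}\right) \left(- \frac{1}{16219}\right) = \left(22500 - 750 - 1500 i \sqrt{3} + 50 i \sqrt{3}\right) \left(- \frac{1}{16219}\right) = \left(21750 - 1450 i \sqrt{3}\right) \left(- \frac{1}{16219}\right) = - \frac{21750}{16219} + \frac{1450 i \sqrt{3}}{16219}$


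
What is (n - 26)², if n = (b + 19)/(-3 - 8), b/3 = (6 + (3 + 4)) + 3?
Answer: 124609/121 ≈ 1029.8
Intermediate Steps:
b = 48 (b = 3*((6 + (3 + 4)) + 3) = 3*((6 + 7) + 3) = 3*(13 + 3) = 3*16 = 48)
n = -67/11 (n = (48 + 19)/(-3 - 8) = 67/(-11) = 67*(-1/11) = -67/11 ≈ -6.0909)
(n - 26)² = (-67/11 - 26)² = (-353/11)² = 124609/121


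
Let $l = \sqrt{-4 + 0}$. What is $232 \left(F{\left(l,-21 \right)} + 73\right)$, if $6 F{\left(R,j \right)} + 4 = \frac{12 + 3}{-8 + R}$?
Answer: $\frac{852368}{51} - \frac{290 i}{17} \approx 16713.0 - 17.059 i$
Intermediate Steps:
$l = 2 i$ ($l = \sqrt{-4} = 2 i \approx 2.0 i$)
$F{\left(R,j \right)} = - \frac{2}{3} + \frac{5}{2 \left(-8 + R\right)}$ ($F{\left(R,j \right)} = - \frac{2}{3} + \frac{\left(12 + 3\right) \frac{1}{-8 + R}}{6} = - \frac{2}{3} + \frac{15 \frac{1}{-8 + R}}{6} = - \frac{2}{3} + \frac{5}{2 \left(-8 + R\right)}$)
$232 \left(F{\left(l,-21 \right)} + 73\right) = 232 \left(\frac{47 - 4 \cdot 2 i}{6 \left(-8 + 2 i\right)} + 73\right) = 232 \left(\frac{\frac{-8 - 2 i}{68} \left(47 - 8 i\right)}{6} + 73\right) = 232 \left(\frac{\left(-8 - 2 i\right) \left(47 - 8 i\right)}{408} + 73\right) = 232 \left(73 + \frac{\left(-8 - 2 i\right) \left(47 - 8 i\right)}{408}\right) = 16936 + \frac{29 \left(-8 - 2 i\right) \left(47 - 8 i\right)}{51}$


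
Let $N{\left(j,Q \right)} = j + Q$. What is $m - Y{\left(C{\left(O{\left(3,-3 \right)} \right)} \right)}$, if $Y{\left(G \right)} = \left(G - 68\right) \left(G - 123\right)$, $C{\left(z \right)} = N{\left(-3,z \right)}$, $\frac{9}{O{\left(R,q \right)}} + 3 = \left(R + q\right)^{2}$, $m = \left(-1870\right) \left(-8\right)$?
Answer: $5414$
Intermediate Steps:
$m = 14960$
$N{\left(j,Q \right)} = Q + j$
$O{\left(R,q \right)} = \frac{9}{-3 + \left(R + q\right)^{2}}$
$C{\left(z \right)} = -3 + z$ ($C{\left(z \right)} = z - 3 = -3 + z$)
$Y{\left(G \right)} = \left(-123 + G\right) \left(-68 + G\right)$ ($Y{\left(G \right)} = \left(-68 + G\right) \left(-123 + G\right) = \left(-123 + G\right) \left(-68 + G\right)$)
$m - Y{\left(C{\left(O{\left(3,-3 \right)} \right)} \right)} = 14960 - \left(8364 + \left(-3 + \frac{9}{-3 + \left(3 - 3\right)^{2}}\right)^{2} - 191 \left(-3 + \frac{9}{-3 + \left(3 - 3\right)^{2}}\right)\right) = 14960 - \left(8364 + \left(-3 + \frac{9}{-3 + 0^{2}}\right)^{2} - 191 \left(-3 + \frac{9}{-3 + 0^{2}}\right)\right) = 14960 - \left(8364 + \left(-3 + \frac{9}{-3 + 0}\right)^{2} - 191 \left(-3 + \frac{9}{-3 + 0}\right)\right) = 14960 - \left(8364 + \left(-3 + \frac{9}{-3}\right)^{2} - 191 \left(-3 + \frac{9}{-3}\right)\right) = 14960 - \left(8364 + \left(-3 + 9 \left(- \frac{1}{3}\right)\right)^{2} - 191 \left(-3 + 9 \left(- \frac{1}{3}\right)\right)\right) = 14960 - \left(8364 + \left(-3 - 3\right)^{2} - 191 \left(-3 - 3\right)\right) = 14960 - \left(8364 + \left(-6\right)^{2} - -1146\right) = 14960 - \left(8364 + 36 + 1146\right) = 14960 - 9546 = 5414$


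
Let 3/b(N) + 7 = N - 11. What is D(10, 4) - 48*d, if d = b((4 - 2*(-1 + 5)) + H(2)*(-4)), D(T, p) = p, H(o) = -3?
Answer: 92/5 ≈ 18.400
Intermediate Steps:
b(N) = 3/(-18 + N) (b(N) = 3/(-7 + (N - 11)) = 3/(-7 + (-11 + N)) = 3/(-18 + N))
d = -3/10 (d = 3/(-18 + ((4 - 2*(-1 + 5)) - 3*(-4))) = 3/(-18 + ((4 - 2*4) + 12)) = 3/(-18 + ((4 - 8) + 12)) = 3/(-18 + (-4 + 12)) = 3/(-18 + 8) = 3/(-10) = 3*(-⅒) = -3/10 ≈ -0.30000)
D(10, 4) - 48*d = 4 - 48*(-3/10) = 4 + 72/5 = 92/5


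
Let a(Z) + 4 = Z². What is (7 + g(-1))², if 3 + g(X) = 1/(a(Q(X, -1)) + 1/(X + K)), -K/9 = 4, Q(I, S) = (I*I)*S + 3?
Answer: 1089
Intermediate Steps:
Q(I, S) = 3 + S*I² (Q(I, S) = I²*S + 3 = S*I² + 3 = 3 + S*I²)
K = -36 (K = -9*4 = -36)
a(Z) = -4 + Z²
g(X) = -3 + 1/(-4 + 1/(-36 + X) + (3 - X²)²) (g(X) = -3 + 1/((-4 + (3 - X²)²) + 1/(X - 36)) = -3 + 1/((-4 + (3 - X²)²) + 1/(-36 + X)) = -3 + 1/(-4 + 1/(-36 + X) + (3 - X²)²))
(7 + g(-1))² = (7 + (-471 - 1 + 108*(-3 + (-1)²)² - 3*(-1)*(-4 + (-3 + (-1)²)²))/(145 - 36*(-3 + (-1)²)² - (-4 + (-3 + (-1)²)²)))² = (7 + (-471 - 1 + 108*(-3 + 1)² - 3*(-1)*(-4 + (-3 + 1)²))/(145 - 36*(-3 + 1)² - (-4 + (-3 + 1)²)))² = (7 + (-471 - 1 + 108*(-2)² - 3*(-1)*(-4 + (-2)²))/(145 - 36*(-2)² - (-4 + (-2)²)))² = (7 + (-471 - 1 + 108*4 - 3*(-1)*(-4 + 4))/(145 - 36*4 - (-4 + 4)))² = (7 + (-471 - 1 + 432 - 3*(-1)*0)/(145 - 144 - 1*0))² = (7 + (-471 - 1 + 432 + 0)/(145 - 144 + 0))² = (7 - 40/1)² = (7 + 1*(-40))² = (7 - 40)² = (-33)² = 1089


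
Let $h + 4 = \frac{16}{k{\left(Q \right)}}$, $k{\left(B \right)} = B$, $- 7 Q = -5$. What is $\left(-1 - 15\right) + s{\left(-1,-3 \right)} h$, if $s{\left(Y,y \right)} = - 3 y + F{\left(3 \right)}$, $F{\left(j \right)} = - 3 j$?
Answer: $-16$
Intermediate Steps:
$Q = \frac{5}{7}$ ($Q = \left(- \frac{1}{7}\right) \left(-5\right) = \frac{5}{7} \approx 0.71429$)
$s{\left(Y,y \right)} = -9 - 3 y$ ($s{\left(Y,y \right)} = - 3 y - 9 = -9 - 3 y$)
$h = \frac{92}{5}$ ($h = -4 + \frac{16}{\frac{5}{7}} = -4 + 16 \cdot \frac{7}{5} = -4 + \frac{112}{5} = \frac{92}{5} \approx 18.4$)
$\left(-1 - 15\right) + s{\left(-1,-3 \right)} h = \left(-1 - 15\right) + \left(-9 - -9\right) \frac{92}{5} = \left(-1 - 15\right) + \left(-9 + 9\right) \frac{92}{5} = -16 + 0 \cdot \frac{92}{5} = -16 + 0 = -16$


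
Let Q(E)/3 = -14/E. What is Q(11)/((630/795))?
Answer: -53/11 ≈ -4.8182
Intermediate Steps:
Q(E) = -42/E (Q(E) = 3*(-14/E) = -42/E)
Q(11)/((630/795)) = (-42/11)/((630/795)) = (-42*1/11)/((630*(1/795))) = -42/(11*42/53) = -42/11*53/42 = -53/11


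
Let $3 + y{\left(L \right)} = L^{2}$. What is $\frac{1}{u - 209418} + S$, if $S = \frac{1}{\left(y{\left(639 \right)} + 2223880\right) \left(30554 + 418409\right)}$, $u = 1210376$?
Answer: $\frac{5574342036}{5579677529647291} \approx 9.9904 \cdot 10^{-7}$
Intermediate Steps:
$y{\left(L \right)} = -3 + L^{2}$
$S = \frac{1}{1181759510674}$ ($S = \frac{1}{\left(\left(-3 + 639^{2}\right) + 2223880\right) \left(30554 + 418409\right)} = \frac{1}{\left(\left(-3 + 408321\right) + 2223880\right) 448963} = \frac{1}{\left(408318 + 2223880\right) 448963} = \frac{1}{2632198 \cdot 448963} = \frac{1}{1181759510674} \approx 8.462 \cdot 10^{-13}$)
$\frac{1}{u - 209418} + S = \frac{1}{1210376 - 209418} + \frac{1}{1181759510674} = \frac{1}{1000958} + \frac{1}{1181759510674} = \frac{5574342036}{5579677529647291}$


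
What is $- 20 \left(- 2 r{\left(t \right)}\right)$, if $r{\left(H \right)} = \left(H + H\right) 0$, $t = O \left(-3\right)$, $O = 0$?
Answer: $0$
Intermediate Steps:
$t = 0$ ($t = 0 \left(-3\right) = 0$)
$r{\left(H \right)} = 0$ ($r{\left(H \right)} = 2 H 0 = 0$)
$- 20 \left(- 2 r{\left(t \right)}\right) = - 20 \left(\left(-2\right) 0\right) = \left(-20\right) 0 = 0$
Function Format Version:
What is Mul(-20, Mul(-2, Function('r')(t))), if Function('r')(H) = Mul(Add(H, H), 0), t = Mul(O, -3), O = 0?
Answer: 0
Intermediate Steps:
t = 0 (t = Mul(0, -3) = 0)
Function('r')(H) = 0 (Function('r')(H) = Mul(Mul(2, H), 0) = 0)
Mul(-20, Mul(-2, Function('r')(t))) = Mul(-20, Mul(-2, 0)) = Mul(-20, 0) = 0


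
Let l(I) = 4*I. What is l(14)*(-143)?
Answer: -8008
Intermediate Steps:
l(14)*(-143) = (4*14)*(-143) = 56*(-143) = -8008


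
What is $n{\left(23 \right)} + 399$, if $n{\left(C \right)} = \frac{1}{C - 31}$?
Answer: $\frac{3191}{8} \approx 398.88$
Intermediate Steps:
$n{\left(C \right)} = \frac{1}{-31 + C}$
$n{\left(23 \right)} + 399 = \frac{1}{-31 + 23} + 399 = \frac{1}{-8} + 399 = - \frac{1}{8} + 399 = \frac{3191}{8}$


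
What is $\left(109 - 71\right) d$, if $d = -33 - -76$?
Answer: $1634$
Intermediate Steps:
$d = 43$ ($d = -33 + 76 = 43$)
$\left(109 - 71\right) d = \left(109 - 71\right) 43 = 38 \cdot 43 = 1634$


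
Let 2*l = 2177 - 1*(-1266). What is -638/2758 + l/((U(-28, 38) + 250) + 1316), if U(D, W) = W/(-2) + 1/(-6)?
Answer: 11283052/12798499 ≈ 0.88159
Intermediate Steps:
l = 3443/2 (l = (2177 - 1*(-1266))/2 = (2177 + 1266)/2 = (½)*3443 = 3443/2 ≈ 1721.5)
U(D, W) = -⅙ - W/2 (U(D, W) = W*(-½) + 1*(-⅙) = -W/2 - ⅙ = -⅙ - W/2)
-638/2758 + l/((U(-28, 38) + 250) + 1316) = -638/2758 + 3443/(2*(((-⅙ - ½*38) + 250) + 1316)) = -638*1/2758 + 3443/(2*(((-⅙ - 19) + 250) + 1316)) = -319/1379 + 3443/(2*((-115/6 + 250) + 1316)) = -319/1379 + 3443/(2*(1385/6 + 1316)) = -319/1379 + 3443/(2*(9281/6)) = -319/1379 + (3443/2)*(6/9281) = -319/1379 + 10329/9281 = 11283052/12798499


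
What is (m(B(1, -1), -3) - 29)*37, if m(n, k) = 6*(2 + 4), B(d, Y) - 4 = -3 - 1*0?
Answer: 259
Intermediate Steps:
B(d, Y) = 1 (B(d, Y) = 4 + (-3 - 1*0) = 4 + (-3 + 0) = 4 - 3 = 1)
m(n, k) = 36 (m(n, k) = 6*6 = 36)
(m(B(1, -1), -3) - 29)*37 = (36 - 29)*37 = 7*37 = 259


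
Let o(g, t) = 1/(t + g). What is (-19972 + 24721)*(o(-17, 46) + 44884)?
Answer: 6181474113/29 ≈ 2.1315e+8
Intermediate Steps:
o(g, t) = 1/(g + t)
(-19972 + 24721)*(o(-17, 46) + 44884) = (-19972 + 24721)*(1/(-17 + 46) + 44884) = 4749*(1/29 + 44884) = 4749*(1301637/29) = 6181474113/29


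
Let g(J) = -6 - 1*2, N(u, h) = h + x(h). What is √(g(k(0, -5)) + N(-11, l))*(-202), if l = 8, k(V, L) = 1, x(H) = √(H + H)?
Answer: -404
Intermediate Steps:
x(H) = √2*√H (x(H) = √(2*H) = √2*√H)
N(u, h) = h + √2*√h
g(J) = -8 (g(J) = -6 - 2 = -8)
√(g(k(0, -5)) + N(-11, l))*(-202) = √(-8 + (8 + √2*√8))*(-202) = √(-8 + (8 + √2*(2*√2)))*(-202) = √(-8 + (8 + 4))*(-202) = √(-8 + 12)*(-202) = √4*(-202) = 2*(-202) = -404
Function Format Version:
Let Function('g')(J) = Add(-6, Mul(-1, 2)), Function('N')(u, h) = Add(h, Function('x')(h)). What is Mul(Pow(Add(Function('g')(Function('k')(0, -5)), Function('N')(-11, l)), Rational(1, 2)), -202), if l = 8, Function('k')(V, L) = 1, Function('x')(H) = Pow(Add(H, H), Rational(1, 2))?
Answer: -404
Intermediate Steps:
Function('x')(H) = Mul(Pow(2, Rational(1, 2)), Pow(H, Rational(1, 2))) (Function('x')(H) = Pow(Mul(2, H), Rational(1, 2)) = Mul(Pow(2, Rational(1, 2)), Pow(H, Rational(1, 2))))
Function('N')(u, h) = Add(h, Mul(Pow(2, Rational(1, 2)), Pow(h, Rational(1, 2))))
Function('g')(J) = -8 (Function('g')(J) = Add(-6, -2) = -8)
Mul(Pow(Add(Function('g')(Function('k')(0, -5)), Function('N')(-11, l)), Rational(1, 2)), -202) = Mul(Pow(Add(-8, Add(8, Mul(Pow(2, Rational(1, 2)), Pow(8, Rational(1, 2))))), Rational(1, 2)), -202) = Mul(Pow(Add(-8, Add(8, Mul(Pow(2, Rational(1, 2)), Mul(2, Pow(2, Rational(1, 2)))))), Rational(1, 2)), -202) = Mul(Pow(Add(-8, Add(8, 4)), Rational(1, 2)), -202) = Mul(Pow(Add(-8, 12), Rational(1, 2)), -202) = Mul(Pow(4, Rational(1, 2)), -202) = Mul(2, -202) = -404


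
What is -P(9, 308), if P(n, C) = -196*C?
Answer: 60368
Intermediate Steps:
-P(9, 308) = -(-196)*308 = -1*(-60368) = 60368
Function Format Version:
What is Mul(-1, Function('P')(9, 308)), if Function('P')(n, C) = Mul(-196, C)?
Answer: 60368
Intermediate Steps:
Mul(-1, Function('P')(9, 308)) = Mul(-1, Mul(-196, 308)) = Mul(-1, -60368) = 60368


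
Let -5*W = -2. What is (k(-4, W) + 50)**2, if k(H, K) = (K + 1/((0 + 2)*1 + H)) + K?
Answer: 253009/100 ≈ 2530.1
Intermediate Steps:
W = 2/5 (W = -1/5*(-2) = 2/5 ≈ 0.40000)
k(H, K) = 1/(2 + H) + 2*K (k(H, K) = (K + 1/(2*1 + H)) + K = (K + 1/(2 + H)) + K = 1/(2 + H) + 2*K)
(k(-4, W) + 50)**2 = ((1 + 4*(2/5) + 2*(-4)*(2/5))/(2 - 4) + 50)**2 = ((1 + 8/5 - 16/5)/(-2) + 50)**2 = (-1/2*(-3/5) + 50)**2 = (3/10 + 50)**2 = (503/10)**2 = 253009/100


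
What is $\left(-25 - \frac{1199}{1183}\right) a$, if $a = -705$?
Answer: $\frac{21695670}{1183} \approx 18340.0$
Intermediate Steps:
$\left(-25 - \frac{1199}{1183}\right) a = \left(-25 - \frac{1199}{1183}\right) \left(-705\right) = \left(- \frac{30774}{1183}\right) \left(-705\right) = \frac{21695670}{1183}$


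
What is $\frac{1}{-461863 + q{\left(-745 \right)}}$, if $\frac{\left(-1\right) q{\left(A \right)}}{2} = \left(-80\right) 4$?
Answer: $- \frac{1}{461223} \approx -2.1681 \cdot 10^{-6}$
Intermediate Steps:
$q{\left(A \right)} = 640$ ($q{\left(A \right)} = - 2 \left(\left(-80\right) 4\right) = \left(-2\right) \left(-320\right) = 640$)
$\frac{1}{-461863 + q{\left(-745 \right)}} = \frac{1}{-461863 + 640} = \frac{1}{-461223} = - \frac{1}{461223}$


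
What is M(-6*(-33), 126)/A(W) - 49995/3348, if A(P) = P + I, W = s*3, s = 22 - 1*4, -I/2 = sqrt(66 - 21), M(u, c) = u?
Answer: -19481/1767 + 33*sqrt(5)/76 ≈ -10.054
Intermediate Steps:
I = -6*sqrt(5) (I = -2*sqrt(66 - 21) = -6*sqrt(5) ≈ -13.416)
s = 18 (s = 22 - 4 = 18)
W = 54 (W = 18*3 = 54)
A(P) = P - 6*sqrt(5)
M(-6*(-33), 126)/A(W) - 49995/3348 = (-6*(-33))/(54 - 6*sqrt(5)) - 49995/3348 = 198/(54 - 6*sqrt(5)) - 49995*1/3348 = 198/(54 - 6*sqrt(5)) - 5555/372 = -5555/372 + 198/(54 - 6*sqrt(5))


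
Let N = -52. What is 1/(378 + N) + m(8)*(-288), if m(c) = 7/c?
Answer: -82151/326 ≈ -252.00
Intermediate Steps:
1/(378 + N) + m(8)*(-288) = 1/(378 - 52) + (7/8)*(-288) = 1/326 + (7*(⅛))*(-288) = 1/326 + (7/8)*(-288) = 1/326 - 252 = -82151/326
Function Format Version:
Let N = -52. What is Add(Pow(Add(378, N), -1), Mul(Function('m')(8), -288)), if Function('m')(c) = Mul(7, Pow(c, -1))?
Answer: Rational(-82151, 326) ≈ -252.00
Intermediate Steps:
Add(Pow(Add(378, N), -1), Mul(Function('m')(8), -288)) = Add(Pow(Add(378, -52), -1), Mul(Mul(7, Pow(8, -1)), -288)) = Add(Pow(326, -1), Mul(Mul(7, Rational(1, 8)), -288)) = Add(Rational(1, 326), Mul(Rational(7, 8), -288)) = Add(Rational(1, 326), -252) = Rational(-82151, 326)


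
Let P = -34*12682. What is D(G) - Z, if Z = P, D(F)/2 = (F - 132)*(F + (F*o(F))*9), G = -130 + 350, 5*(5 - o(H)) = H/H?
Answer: 2142612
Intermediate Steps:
o(H) = 24/5 (o(H) = 5 - H/(5*H) = 5 - ⅕*1 = 5 - ⅕ = 24/5)
G = 220
D(F) = 442*F*(-132 + F)/5 (D(F) = 2*((F - 132)*(F + (F*(24/5))*9)) = 2*((-132 + F)*(F + (24*F/5)*9)) = 2*((-132 + F)*(F + 216*F/5)) = 2*((-132 + F)*(221*F/5)) = 2*(221*F*(-132 + F)/5) = 442*F*(-132 + F)/5)
P = -431188
Z = -431188
D(G) - Z = (442/5)*220*(-132 + 220) - 1*(-431188) = (442/5)*220*88 + 431188 = 1711424 + 431188 = 2142612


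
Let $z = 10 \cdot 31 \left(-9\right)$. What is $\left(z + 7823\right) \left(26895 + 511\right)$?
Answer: $137934398$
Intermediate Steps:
$z = -2790$ ($z = 310 \left(-9\right) = -2790$)
$\left(z + 7823\right) \left(26895 + 511\right) = \left(-2790 + 7823\right) \left(26895 + 511\right) = 5033 \cdot 27406 = 137934398$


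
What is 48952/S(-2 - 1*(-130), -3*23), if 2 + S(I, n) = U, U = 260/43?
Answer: 36292/3 ≈ 12097.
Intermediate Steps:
U = 260/43 (U = 260*(1/43) = 260/43 ≈ 6.0465)
S(I, n) = 174/43 (S(I, n) = -2 + 260/43 = 174/43)
48952/S(-2 - 1*(-130), -3*23) = 48952/(174/43) = 48952*(43/174) = 36292/3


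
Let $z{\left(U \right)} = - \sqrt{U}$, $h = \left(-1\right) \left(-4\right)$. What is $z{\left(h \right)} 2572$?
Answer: $-5144$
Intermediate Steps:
$h = 4$
$z{\left(h \right)} 2572 = - \sqrt{4} \cdot 2572 = \left(-1\right) 2 \cdot 2572 = \left(-2\right) 2572 = -5144$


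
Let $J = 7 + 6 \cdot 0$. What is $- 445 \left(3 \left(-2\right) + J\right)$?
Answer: $-445$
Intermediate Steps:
$J = 7$ ($J = 7 + 0 = 7$)
$- 445 \left(3 \left(-2\right) + J\right) = - 445 \left(3 \left(-2\right) + 7\right) = - 445 \left(-6 + 7\right) = \left(-445\right) 1 = -445$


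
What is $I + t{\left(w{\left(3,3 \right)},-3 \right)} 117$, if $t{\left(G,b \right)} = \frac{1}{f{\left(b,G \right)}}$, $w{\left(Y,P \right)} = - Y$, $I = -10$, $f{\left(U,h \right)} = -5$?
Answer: $- \frac{167}{5} \approx -33.4$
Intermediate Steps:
$t{\left(G,b \right)} = - \frac{1}{5}$ ($t{\left(G,b \right)} = \frac{1}{-5} = - \frac{1}{5}$)
$I + t{\left(w{\left(3,3 \right)},-3 \right)} 117 = -10 - \frac{117}{5} = - \frac{167}{5}$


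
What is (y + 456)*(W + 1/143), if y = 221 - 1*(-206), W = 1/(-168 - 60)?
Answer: 75055/32604 ≈ 2.3020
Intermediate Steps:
W = -1/228 (W = 1/(-228) = -1/228 ≈ -0.0043860)
y = 427 (y = 221 + 206 = 427)
(y + 456)*(W + 1/143) = (427 + 456)*(-1/228 + 1/143) = 883*(-1/228 + 1/143) = 883*(85/32604) = 75055/32604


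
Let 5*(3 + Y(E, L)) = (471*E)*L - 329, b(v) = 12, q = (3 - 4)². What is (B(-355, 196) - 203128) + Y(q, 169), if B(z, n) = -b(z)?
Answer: -187289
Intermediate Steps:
q = 1 (q = (-1)² = 1)
B(z, n) = -12 (B(z, n) = -1*12 = -12)
Y(E, L) = -344/5 + 471*E*L/5 (Y(E, L) = -3 + ((471*E)*L - 329)/5 = -3 + (471*E*L - 329)/5 = -3 + (-329 + 471*E*L)/5 = -3 + (-329/5 + 471*E*L/5) = -344/5 + 471*E*L/5)
(B(-355, 196) - 203128) + Y(q, 169) = (-12 - 203128) + (-344/5 + (471/5)*1*169) = -203140 + (-344/5 + 79599/5) = -203140 + 15851 = -187289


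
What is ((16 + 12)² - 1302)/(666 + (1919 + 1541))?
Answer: -259/2063 ≈ -0.12555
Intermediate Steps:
((16 + 12)² - 1302)/(666 + (1919 + 1541)) = (28² - 1302)/(666 + 3460) = (784 - 1302)/4126 = -518*1/4126 = -259/2063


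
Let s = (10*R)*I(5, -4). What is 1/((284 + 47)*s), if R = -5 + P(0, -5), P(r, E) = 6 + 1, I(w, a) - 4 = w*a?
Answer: -1/105920 ≈ -9.4411e-6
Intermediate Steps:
I(w, a) = 4 + a*w (I(w, a) = 4 + w*a = 4 + a*w)
P(r, E) = 7
R = 2 (R = -5 + 7 = 2)
s = -320 (s = (10*2)*(4 - 4*5) = 20*(4 - 20) = 20*(-16) = -320)
1/((284 + 47)*s) = 1/((284 + 47)*(-320)) = -1/320/331 = (1/331)*(-1/320) = -1/105920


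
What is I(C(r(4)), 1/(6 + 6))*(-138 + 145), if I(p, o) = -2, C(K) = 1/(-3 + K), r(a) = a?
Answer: -14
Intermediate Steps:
I(C(r(4)), 1/(6 + 6))*(-138 + 145) = -2*(-138 + 145) = -2*7 = -14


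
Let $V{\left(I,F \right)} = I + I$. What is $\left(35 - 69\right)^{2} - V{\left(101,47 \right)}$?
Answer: $954$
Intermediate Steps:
$V{\left(I,F \right)} = 2 I$
$\left(35 - 69\right)^{2} - V{\left(101,47 \right)} = \left(35 - 69\right)^{2} - 2 \cdot 101 = \left(-34\right)^{2} - 202 = 1156 - 202 = 954$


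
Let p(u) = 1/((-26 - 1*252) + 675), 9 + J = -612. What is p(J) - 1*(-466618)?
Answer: 185247347/397 ≈ 4.6662e+5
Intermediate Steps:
J = -621 (J = -9 - 612 = -621)
p(u) = 1/397 (p(u) = 1/((-26 - 252) + 675) = 1/(-278 + 675) = 1/397)
p(J) - 1*(-466618) = 1/397 - 1*(-466618) = 1/397 + 466618 = 185247347/397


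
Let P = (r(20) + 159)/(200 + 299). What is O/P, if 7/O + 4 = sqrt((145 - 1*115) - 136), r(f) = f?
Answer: -6986/10919 - 3493*I*sqrt(106)/21838 ≈ -0.6398 - 1.6468*I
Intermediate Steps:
P = 179/499 (P = (20 + 159)/(200 + 299) = 179/499 ≈ 0.35872)
O = 7/(-4 + I*sqrt(106)) (O = 7/(-4 + sqrt((145 - 1*115) - 136)) = 7/(-4 + sqrt((145 - 115) - 136)) = 7/(-4 + sqrt(30 - 136)) = 7/(-4 + sqrt(-106)) = 7/(-4 + I*sqrt(106)) ≈ -0.22951 - 0.59073*I)
O/P = (-14/61 - 7*I*sqrt(106)/122)/(179/499) = (-14/61 - 7*I*sqrt(106)/122)*(499/179) = -6986/10919 - 3493*I*sqrt(106)/21838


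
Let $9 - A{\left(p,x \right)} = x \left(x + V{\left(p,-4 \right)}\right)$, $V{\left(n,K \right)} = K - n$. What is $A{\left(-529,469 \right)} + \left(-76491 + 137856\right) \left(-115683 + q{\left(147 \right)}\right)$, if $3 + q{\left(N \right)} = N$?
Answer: $-7090516912$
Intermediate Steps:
$q{\left(N \right)} = -3 + N$
$A{\left(p,x \right)} = 9 - x \left(-4 + x - p\right)$ ($A{\left(p,x \right)} = 9 - x \left(x - \left(4 + p\right)\right) = 9 - x \left(-4 + x - p\right)$)
$A{\left(-529,469 \right)} + \left(-76491 + 137856\right) \left(-115683 + q{\left(147 \right)}\right) = \left(9 - 469^{2} + 469 \left(4 - 529\right)\right) + \left(-76491 + 137856\right) \left(-115683 + \left(-3 + 147\right)\right) = \left(9 - 219961 + 469 \left(-525\right)\right) + 61365 \left(-115683 + 144\right) = \left(9 - 219961 - 246225\right) + 61365 \left(-115539\right) = -466177 - 7090050735 = -7090516912$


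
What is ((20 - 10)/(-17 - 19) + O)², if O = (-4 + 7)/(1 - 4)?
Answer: 529/324 ≈ 1.6327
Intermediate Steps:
O = -1 (O = 3/(-3) = 3*(-⅓) = -1)
((20 - 10)/(-17 - 19) + O)² = ((20 - 10)/(-17 - 19) - 1)² = (10/(-36) - 1)² = (10*(-1/36) - 1)² = (-5/18 - 1)² = (-23/18)² = 529/324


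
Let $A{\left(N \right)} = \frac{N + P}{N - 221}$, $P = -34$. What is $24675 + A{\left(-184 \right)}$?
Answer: $\frac{9993593}{405} \approx 24676.0$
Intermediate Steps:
$A{\left(N \right)} = \frac{-34 + N}{-221 + N}$ ($A{\left(N \right)} = \frac{N - 34}{N - 221} = \frac{-34 + N}{-221 + N}$)
$24675 + A{\left(-184 \right)} = 24675 + \frac{-34 - 184}{-221 - 184} = 24675 + \frac{1}{-405} \left(-218\right) = 24675 - - \frac{218}{405} = 24675 + \frac{218}{405} = \frac{9993593}{405}$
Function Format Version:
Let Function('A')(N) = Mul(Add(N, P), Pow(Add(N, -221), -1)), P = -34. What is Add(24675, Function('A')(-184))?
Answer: Rational(9993593, 405) ≈ 24676.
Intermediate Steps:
Function('A')(N) = Mul(Pow(Add(-221, N), -1), Add(-34, N)) (Function('A')(N) = Mul(Add(N, -34), Pow(Add(N, -221), -1)) = Mul(Add(-34, N), Pow(Add(-221, N), -1)) = Mul(Pow(Add(-221, N), -1), Add(-34, N)))
Add(24675, Function('A')(-184)) = Add(24675, Mul(Pow(Add(-221, -184), -1), Add(-34, -184))) = Add(24675, Mul(Pow(-405, -1), -218)) = Add(24675, Mul(Rational(-1, 405), -218)) = Add(24675, Rational(218, 405)) = Rational(9993593, 405)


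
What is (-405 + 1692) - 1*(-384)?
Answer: 1671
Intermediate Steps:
(-405 + 1692) - 1*(-384) = 1287 + 384 = 1671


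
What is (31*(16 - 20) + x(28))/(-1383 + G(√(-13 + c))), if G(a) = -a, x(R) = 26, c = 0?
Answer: 67767/956351 - 49*I*√13/956351 ≈ 0.07086 - 0.00018474*I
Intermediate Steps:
(31*(16 - 20) + x(28))/(-1383 + G(√(-13 + c))) = (31*(16 - 20) + 26)/(-1383 - √(-13 + 0)) = (31*(-4) + 26)/(-1383 - √(-13)) = (-124 + 26)/(-1383 - I*√13) = -98/(-1383 - I*√13)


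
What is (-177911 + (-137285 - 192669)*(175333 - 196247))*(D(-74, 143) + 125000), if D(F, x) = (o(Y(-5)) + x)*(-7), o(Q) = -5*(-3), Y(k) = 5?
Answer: 854928074695230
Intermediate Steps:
o(Q) = 15
D(F, x) = -105 - 7*x (D(F, x) = (15 + x)*(-7) = -105 - 7*x)
(-177911 + (-137285 - 192669)*(175333 - 196247))*(D(-74, 143) + 125000) = (-177911 + (-137285 - 192669)*(175333 - 196247))*((-105 - 7*143) + 125000) = (-177911 - 329954*(-20914))*((-105 - 1001) + 125000) = (-177911 + 6900657956)*(-1106 + 125000) = 6900480045*123894 = 854928074695230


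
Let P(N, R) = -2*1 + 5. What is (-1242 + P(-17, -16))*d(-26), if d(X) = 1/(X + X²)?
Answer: -1239/650 ≈ -1.9062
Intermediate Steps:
P(N, R) = 3 (P(N, R) = -2 + 5 = 3)
(-1242 + P(-17, -16))*d(-26) = (-1242 + 3)*(1/((-26)*(1 - 26))) = -(-1239)/(26*(-25)) = -(-1239)*(-1)/(26*25) = -1239*1/650 = -1239/650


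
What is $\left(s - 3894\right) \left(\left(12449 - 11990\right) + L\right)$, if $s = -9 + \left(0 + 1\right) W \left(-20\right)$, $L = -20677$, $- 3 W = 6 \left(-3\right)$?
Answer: $81337014$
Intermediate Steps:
$W = 6$ ($W = - \frac{6 \left(-3\right)}{3} = \left(- \frac{1}{3}\right) \left(-18\right) = 6$)
$s = -129$ ($s = -9 + \left(0 + 1\right) 6 \left(-20\right) = -9 + 1 \cdot 6 \left(-20\right) = -9 + 6 \left(-20\right) = -9 - 120 = -129$)
$\left(s - 3894\right) \left(\left(12449 - 11990\right) + L\right) = \left(-129 - 3894\right) \left(\left(12449 - 11990\right) - 20677\right) = - 4023 \left(\left(12449 - 11990\right) - 20677\right) = - 4023 \left(459 - 20677\right) = \left(-4023\right) \left(-20218\right) = 81337014$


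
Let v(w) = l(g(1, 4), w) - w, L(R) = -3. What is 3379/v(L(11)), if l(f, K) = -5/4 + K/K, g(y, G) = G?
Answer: 13516/11 ≈ 1228.7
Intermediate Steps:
l(f, K) = -1/4 (l(f, K) = -5*1/4 + 1 = -5/4 + 1 = -1/4)
v(w) = -1/4 - w
3379/v(L(11)) = 3379/(-1/4 - 1*(-3)) = 3379/(-1/4 + 3) = 3379/(11/4) = 3379*(4/11) = 13516/11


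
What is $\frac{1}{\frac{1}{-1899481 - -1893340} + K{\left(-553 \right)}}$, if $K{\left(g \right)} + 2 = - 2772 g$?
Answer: $\frac{6141}{9413624873} \approx 6.5235 \cdot 10^{-7}$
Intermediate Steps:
$K{\left(g \right)} = -2 - 2772 g$
$\frac{1}{\frac{1}{-1899481 - -1893340} + K{\left(-553 \right)}} = \frac{1}{\frac{1}{-1899481 - -1893340} - -1532914} = \frac{1}{\frac{1}{-1899481 + 1893340} + \left(-2 + 1532916\right)} = \frac{1}{\frac{1}{-6141} + 1532914} = \frac{1}{- \frac{1}{6141} + 1532914} = \frac{1}{\frac{9413624873}{6141}} = \frac{6141}{9413624873}$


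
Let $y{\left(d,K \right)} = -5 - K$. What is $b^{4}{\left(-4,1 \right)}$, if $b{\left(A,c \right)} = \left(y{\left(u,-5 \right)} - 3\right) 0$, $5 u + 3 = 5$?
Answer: $0$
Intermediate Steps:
$u = \frac{2}{5}$ ($u = - \frac{3}{5} + \frac{1}{5} \cdot 5 = - \frac{3}{5} + 1 = \frac{2}{5} \approx 0.4$)
$b{\left(A,c \right)} = 0$ ($b{\left(A,c \right)} = \left(\left(-5 - -5\right) - 3\right) 0 = \left(\left(-5 + 5\right) - 3\right) 0 = \left(0 - 3\right) 0 = \left(-3\right) 0 = 0$)
$b^{4}{\left(-4,1 \right)} = 0^{4} = 0$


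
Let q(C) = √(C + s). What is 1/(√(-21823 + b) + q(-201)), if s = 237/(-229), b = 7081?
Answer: -229*I/(√10594914 + 2061*√182) ≈ -0.007373*I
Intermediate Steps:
s = -237/229 (s = 237*(-1/229) = -237/229 ≈ -1.0349)
q(C) = √(-237/229 + C) (q(C) = √(C - 237/229) = √(-237/229 + C))
1/(√(-21823 + b) + q(-201)) = 1/(√(-21823 + 7081) + √(-54273 + 52441*(-201))/229) = 1/(√(-14742) + √(-54273 - 10540641)/229) = 1/(9*I*√182 + √(-10594914)/229) = 1/(9*I*√182 + (I*√10594914)/229) = 1/(9*I*√182 + I*√10594914/229)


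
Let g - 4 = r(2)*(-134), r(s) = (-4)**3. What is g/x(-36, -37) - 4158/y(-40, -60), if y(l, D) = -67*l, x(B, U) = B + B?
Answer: -485287/4020 ≈ -120.72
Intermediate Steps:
x(B, U) = 2*B
r(s) = -64
g = 8580 (g = 4 - 64*(-134) = 4 + 8576 = 8580)
g/x(-36, -37) - 4158/y(-40, -60) = 8580/((2*(-36))) - 4158/((-67*(-40))) = 8580/(-72) - 4158/2680 = 8580*(-1/72) - 4158*1/2680 = -715/6 - 2079/1340 = -485287/4020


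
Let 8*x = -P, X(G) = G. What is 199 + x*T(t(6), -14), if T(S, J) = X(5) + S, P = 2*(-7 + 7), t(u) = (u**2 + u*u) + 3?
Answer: 199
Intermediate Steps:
t(u) = 3 + 2*u**2 (t(u) = (u**2 + u**2) + 3 = 2*u**2 + 3 = 3 + 2*u**2)
P = 0 (P = 2*0 = 0)
T(S, J) = 5 + S
x = 0 (x = (-1*0)/8 = (1/8)*0 = 0)
199 + x*T(t(6), -14) = 199 + 0*(5 + (3 + 2*6**2)) = 199 + 0*(5 + (3 + 2*36)) = 199 + 0*(5 + (3 + 72)) = 199 + 0*(5 + 75) = 199 + 0*80 = 199 + 0 = 199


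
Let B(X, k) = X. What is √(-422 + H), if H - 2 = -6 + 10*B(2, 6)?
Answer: I*√406 ≈ 20.149*I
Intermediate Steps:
H = 16 (H = 2 + (-6 + 10*2) = 2 + (-6 + 20) = 2 + 14 = 16)
√(-422 + H) = √(-422 + 16) = √(-406) = I*√406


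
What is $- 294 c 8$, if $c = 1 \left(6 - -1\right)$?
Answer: $-16464$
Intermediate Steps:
$c = 7$ ($c = 1 \left(6 + 1\right) = 1 \cdot 7 = 7$)
$- 294 c 8 = - 294 \cdot 7 \cdot 8 = \left(-294\right) 56 = -16464$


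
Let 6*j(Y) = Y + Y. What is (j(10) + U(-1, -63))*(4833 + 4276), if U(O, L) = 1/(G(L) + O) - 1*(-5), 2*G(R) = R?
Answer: 14747471/195 ≈ 75628.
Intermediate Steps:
G(R) = R/2
j(Y) = Y/3 (j(Y) = (Y + Y)/6 = (2*Y)/6 = Y/3)
U(O, L) = 5 + 1/(O + L/2) (U(O, L) = 1/(L/2 + O) - 1*(-5) = 1/(O + L/2) + 5 = 5 + 1/(O + L/2))
(j(10) + U(-1, -63))*(4833 + 4276) = ((⅓)*10 + (2 + 5*(-63) + 10*(-1))/(-63 + 2*(-1)))*(4833 + 4276) = (10/3 + (2 - 315 - 10)/(-63 - 2))*9109 = (10/3 - 323/(-65))*9109 = (10/3 - 1/65*(-323))*9109 = (10/3 + 323/65)*9109 = (1619/195)*9109 = 14747471/195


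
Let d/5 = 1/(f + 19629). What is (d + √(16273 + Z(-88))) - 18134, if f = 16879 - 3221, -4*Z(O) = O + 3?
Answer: -603626453/33287 + √65177/2 ≈ -18006.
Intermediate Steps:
Z(O) = -¾ - O/4 (Z(O) = -(O + 3)/4 = -(3 + O)/4 = -¾ - O/4)
f = 13658
d = 5/33287 (d = 5/(13658 + 19629) = 5/33287 ≈ 0.00015021)
(d + √(16273 + Z(-88))) - 18134 = (5/33287 + √(16273 + (-¾ - ¼*(-88)))) - 18134 = (5/33287 + √(16273 + (-¾ + 22))) - 18134 = (5/33287 + √(16273 + 85/4)) - 18134 = (5/33287 + √(65177/4)) - 18134 = (5/33287 + √65177/2) - 18134 = -603626453/33287 + √65177/2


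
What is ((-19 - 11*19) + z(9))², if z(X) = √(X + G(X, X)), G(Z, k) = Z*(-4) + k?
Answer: 51966 - 1368*I*√2 ≈ 51966.0 - 1934.6*I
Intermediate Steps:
G(Z, k) = k - 4*Z (G(Z, k) = -4*Z + k = k - 4*Z)
z(X) = √2*√(-X) (z(X) = √(X + (X - 4*X)) = √(X - 3*X) = √(-2*X) = √2*√(-X))
((-19 - 11*19) + z(9))² = ((-19 - 11*19) + √2*√(-1*9))² = ((-19 - 209) + √2*√(-9))² = (-228 + √2*(3*I))² = (-228 + 3*I*√2)²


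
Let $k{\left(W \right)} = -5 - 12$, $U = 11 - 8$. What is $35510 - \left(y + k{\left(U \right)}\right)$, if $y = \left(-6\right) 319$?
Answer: $37441$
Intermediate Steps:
$U = 3$ ($U = 11 - 8 = 3$)
$y = -1914$
$k{\left(W \right)} = -17$ ($k{\left(W \right)} = -5 - 12 = -17$)
$35510 - \left(y + k{\left(U \right)}\right) = 35510 - \left(-1914 - 17\right) = 35510 - -1931 = 35510 + 1931 = 37441$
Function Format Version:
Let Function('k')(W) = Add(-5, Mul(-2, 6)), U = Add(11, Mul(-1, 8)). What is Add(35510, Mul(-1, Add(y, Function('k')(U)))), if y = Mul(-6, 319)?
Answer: 37441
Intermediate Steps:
U = 3 (U = Add(11, -8) = 3)
y = -1914
Function('k')(W) = -17 (Function('k')(W) = Add(-5, -12) = -17)
Add(35510, Mul(-1, Add(y, Function('k')(U)))) = Add(35510, Mul(-1, Add(-1914, -17))) = Add(35510, Mul(-1, -1931)) = Add(35510, 1931) = 37441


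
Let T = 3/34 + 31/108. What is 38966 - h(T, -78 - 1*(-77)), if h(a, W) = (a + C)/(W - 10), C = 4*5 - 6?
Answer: 786983729/20196 ≈ 38967.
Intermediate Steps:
T = 689/1836 (T = 3*(1/34) + 31*(1/108) = 3/34 + 31/108 = 689/1836 ≈ 0.37527)
C = 14 (C = 20 - 6 = 14)
h(a, W) = (14 + a)/(-10 + W) (h(a, W) = (a + 14)/(W - 10) = (14 + a)/(-10 + W))
38966 - h(T, -78 - 1*(-77)) = 38966 - (14 + 689/1836)/(-10 + (-78 - 1*(-77))) = 38966 - 26393/((-10 + (-78 + 77))*1836) = 38966 - 26393/((-10 - 1)*1836) = 38966 - 26393/((-11)*1836) = 38966 - (-1)*26393/(11*1836) = 38966 - 1*(-26393/20196) = 38966 + 26393/20196 = 786983729/20196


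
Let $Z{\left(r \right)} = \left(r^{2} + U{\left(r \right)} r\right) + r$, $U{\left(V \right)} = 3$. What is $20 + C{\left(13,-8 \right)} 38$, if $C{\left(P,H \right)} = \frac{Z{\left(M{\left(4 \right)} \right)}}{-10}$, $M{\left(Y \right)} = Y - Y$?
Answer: $20$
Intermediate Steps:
$M{\left(Y \right)} = 0$
$Z{\left(r \right)} = r^{2} + 4 r$ ($Z{\left(r \right)} = \left(r^{2} + 3 r\right) + r = r^{2} + 4 r$)
$C{\left(P,H \right)} = 0$ ($C{\left(P,H \right)} = \frac{0 \left(4 + 0\right)}{-10} = 0 \cdot 4 \left(- \frac{1}{10}\right) = 0 \left(- \frac{1}{10}\right) = 0$)
$20 + C{\left(13,-8 \right)} 38 = 20 + 0 \cdot 38 = 20 + 0 = 20$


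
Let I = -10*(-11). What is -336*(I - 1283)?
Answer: 394128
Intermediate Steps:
I = 110
-336*(I - 1283) = -336*(110 - 1283) = -336*(-1173) = 394128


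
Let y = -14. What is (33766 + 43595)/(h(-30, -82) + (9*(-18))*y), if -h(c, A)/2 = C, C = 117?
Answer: 25787/678 ≈ 38.034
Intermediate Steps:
h(c, A) = -234 (h(c, A) = -2*117 = -234)
(33766 + 43595)/(h(-30, -82) + (9*(-18))*y) = (33766 + 43595)/(-234 + (9*(-18))*(-14)) = 77361/(-234 - 162*(-14)) = 77361/(-234 + 2268) = 77361/2034 = 77361*(1/2034) = 25787/678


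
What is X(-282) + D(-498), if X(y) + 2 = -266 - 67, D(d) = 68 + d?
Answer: -765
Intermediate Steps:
X(y) = -335 (X(y) = -2 + (-266 - 67) = -2 - 333 = -335)
X(-282) + D(-498) = -335 + (68 - 498) = -335 - 430 = -765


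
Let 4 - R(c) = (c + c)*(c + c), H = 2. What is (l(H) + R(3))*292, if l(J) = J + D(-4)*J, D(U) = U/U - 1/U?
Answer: -8030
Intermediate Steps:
D(U) = 1 - 1/U
l(J) = 9*J/4 (l(J) = J + ((-1 - 4)/(-4))*J = J + (-¼*(-5))*J = J + 5*J/4 = 9*J/4)
R(c) = 4 - 4*c² (R(c) = 4 - (c + c)*(c + c) = 4 - 2*c*2*c = 4 - 4*c²)
(l(H) + R(3))*292 = ((9/4)*2 + (4 - 4*3²))*292 = (9/2 + (4 - 4*9))*292 = (9/2 + (4 - 36))*292 = (9/2 - 32)*292 = -55/2*292 = -8030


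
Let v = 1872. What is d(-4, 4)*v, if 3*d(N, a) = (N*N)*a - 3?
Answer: 38064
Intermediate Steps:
d(N, a) = -1 + a*N²/3 (d(N, a) = ((N*N)*a - 3)/3 = (N²*a - 3)/3 = (a*N² - 3)/3 = (-3 + a*N²)/3 = -1 + a*N²/3)
d(-4, 4)*v = (-1 + (⅓)*4*(-4)²)*1872 = (-1 + (⅓)*4*16)*1872 = (-1 + 64/3)*1872 = (61/3)*1872 = 38064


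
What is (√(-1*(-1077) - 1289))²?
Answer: -212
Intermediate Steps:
(√(-1*(-1077) - 1289))² = (√(1077 - 1289))² = (√(-212))² = (2*I*√53)² = -212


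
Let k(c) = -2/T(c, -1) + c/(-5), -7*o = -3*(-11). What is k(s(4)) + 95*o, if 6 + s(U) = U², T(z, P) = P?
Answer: -3135/7 ≈ -447.86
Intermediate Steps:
s(U) = -6 + U²
o = -33/7 (o = -(-3)*(-11)/7 = -⅐*33 = -33/7 ≈ -4.7143)
k(c) = 2 - c/5 (k(c) = -2/(-1) + c/(-5) = -2*(-1) + c*(-⅕) = 2 - c/5)
k(s(4)) + 95*o = (2 - (-6 + 4²)/5) + 95*(-33/7) = (2 - (-6 + 16)/5) - 3135/7 = (2 - ⅕*10) - 3135/7 = (2 - 2) - 3135/7 = 0 - 3135/7 = -3135/7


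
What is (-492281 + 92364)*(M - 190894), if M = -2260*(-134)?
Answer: -44769108482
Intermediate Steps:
M = 302840
(-492281 + 92364)*(M - 190894) = (-492281 + 92364)*(302840 - 190894) = -399917*111946 = -44769108482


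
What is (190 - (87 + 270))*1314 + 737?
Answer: -218701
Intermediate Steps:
(190 - (87 + 270))*1314 + 737 = (190 - 1*357)*1314 + 737 = (190 - 357)*1314 + 737 = -167*1314 + 737 = -219438 + 737 = -218701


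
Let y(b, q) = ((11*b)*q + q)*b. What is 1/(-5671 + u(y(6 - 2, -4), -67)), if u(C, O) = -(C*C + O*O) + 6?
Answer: -1/528554 ≈ -1.8920e-6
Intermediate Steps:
y(b, q) = b*(q + 11*b*q) (y(b, q) = (11*b*q + q)*b = (q + 11*b*q)*b = b*(q + 11*b*q))
u(C, O) = 6 - C² - O² (u(C, O) = -(C² + O²) + 6 = (-C² - O²) + 6 = 6 - C² - O²)
1/(-5671 + u(y(6 - 2, -4), -67)) = 1/(-5671 + (6 - ((6 - 2)*(-4)*(1 + 11*(6 - 2)))² - 1*(-67)²)) = 1/(-5671 + (6 - (4*(-4)*(1 + 11*4))² - 1*4489)) = 1/(-5671 + (6 - (4*(-4)*(1 + 44))² - 4489)) = 1/(-5671 + (6 - (4*(-4)*45)² - 4489)) = 1/(-5671 + (6 - 1*(-720)² - 4489)) = 1/(-5671 + (6 - 1*518400 - 4489)) = 1/(-5671 + (6 - 518400 - 4489)) = 1/(-5671 - 522883) = 1/(-528554) = -1/528554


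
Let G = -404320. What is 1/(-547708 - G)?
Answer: -1/143388 ≈ -6.9741e-6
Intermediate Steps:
1/(-547708 - G) = 1/(-547708 - 1*(-404320)) = 1/(-547708 + 404320) = 1/(-143388) = -1/143388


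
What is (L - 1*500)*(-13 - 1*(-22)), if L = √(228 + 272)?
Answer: -4500 + 90*√5 ≈ -4298.8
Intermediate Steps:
L = 10*√5 (L = √500 = 10*√5 ≈ 22.361)
(L - 1*500)*(-13 - 1*(-22)) = (10*√5 - 1*500)*(-13 - 1*(-22)) = (10*√5 - 500)*(-13 + 22) = (-500 + 10*√5)*9 = -4500 + 90*√5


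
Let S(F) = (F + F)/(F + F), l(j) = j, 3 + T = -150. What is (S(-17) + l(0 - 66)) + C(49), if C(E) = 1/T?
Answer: -9946/153 ≈ -65.007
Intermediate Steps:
T = -153 (T = -3 - 150 = -153)
C(E) = -1/153 (C(E) = 1/(-153) = -1/153)
S(F) = 1 (S(F) = (2*F)/((2*F)) = (2*F)*(1/(2*F)) = 1)
(S(-17) + l(0 - 66)) + C(49) = (1 + (0 - 66)) - 1/153 = (1 - 66) - 1/153 = -65 - 1/153 = -9946/153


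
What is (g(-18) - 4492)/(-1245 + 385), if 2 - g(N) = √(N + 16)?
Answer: 449/86 + I*√2/860 ≈ 5.2209 + 0.0016444*I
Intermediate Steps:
g(N) = 2 - √(16 + N) (g(N) = 2 - √(N + 16) = 2 - √(16 + N))
(g(-18) - 4492)/(-1245 + 385) = ((2 - √(16 - 18)) - 4492)/(-1245 + 385) = ((2 - √(-2)) - 4492)/(-860) = ((2 - I*√2) - 4492)*(-1/860) = (-4490 - I*√2)*(-1/860) = 449/86 + I*√2/860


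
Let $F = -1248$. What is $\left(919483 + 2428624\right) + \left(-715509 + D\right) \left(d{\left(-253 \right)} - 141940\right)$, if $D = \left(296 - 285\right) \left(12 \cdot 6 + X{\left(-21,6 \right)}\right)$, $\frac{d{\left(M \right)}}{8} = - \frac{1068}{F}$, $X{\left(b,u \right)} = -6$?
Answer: $\frac{1318911796964}{13} \approx 1.0145 \cdot 10^{11}$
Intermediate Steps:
$d{\left(M \right)} = \frac{89}{13}$ ($d{\left(M \right)} = 8 \left(- \frac{1068}{-1248}\right) = 8 \left(\left(-1068\right) \left(- \frac{1}{1248}\right)\right) = 8 \cdot \frac{89}{104} = \frac{89}{13}$)
$D = 726$ ($D = \left(296 - 285\right) \left(12 \cdot 6 - 6\right) = \left(296 - 285\right) \left(72 - 6\right) = 11 \cdot 66 = 726$)
$\left(919483 + 2428624\right) + \left(-715509 + D\right) \left(d{\left(-253 \right)} - 141940\right) = \left(919483 + 2428624\right) + \left(-715509 + 726\right) \left(\frac{89}{13} - 141940\right) = 3348107 - - \frac{1318868271573}{13} = 3348107 + \frac{1318868271573}{13} = \frac{1318911796964}{13}$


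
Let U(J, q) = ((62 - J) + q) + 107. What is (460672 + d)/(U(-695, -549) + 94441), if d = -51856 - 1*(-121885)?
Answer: 530701/94756 ≈ 5.6007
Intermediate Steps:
U(J, q) = 169 + q - J (U(J, q) = (62 + q - J) + 107 = 169 + q - J)
d = 70029 (d = -51856 + 121885 = 70029)
(460672 + d)/(U(-695, -549) + 94441) = (460672 + 70029)/((169 - 549 - 1*(-695)) + 94441) = 530701/((169 - 549 + 695) + 94441) = 530701/(315 + 94441) = 530701/94756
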